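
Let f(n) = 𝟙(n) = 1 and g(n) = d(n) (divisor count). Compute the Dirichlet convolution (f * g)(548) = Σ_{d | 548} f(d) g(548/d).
(𝟙 * d)(548) = 18

Divisors of 548: [1, 2, 4, 137, 274, 548]. For each d | 548:
  d = 1: 𝟙(1) · d(548/1) = 1 · 6 = 6
  d = 2: 𝟙(2) · d(548/2) = 1 · 4 = 4
  d = 4: 𝟙(4) · d(548/4) = 1 · 2 = 2
  d = 137: 𝟙(137) · d(548/137) = 1 · 3 = 3
  d = 274: 𝟙(274) · d(548/274) = 1 · 2 = 2
  d = 548: 𝟙(548) · d(548/548) = 1 · 1 = 1
Summing: (𝟙 * d)(548) = 6 + 4 + 2 + 3 + 2 + 1 = 18.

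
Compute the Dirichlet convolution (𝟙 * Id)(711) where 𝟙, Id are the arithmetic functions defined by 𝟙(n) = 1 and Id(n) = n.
(𝟙 * Id)(711) = 1040

Divisors of 711: [1, 3, 9, 79, 237, 711]. For each d | 711:
  d = 1: 𝟙(1) · Id(711/1) = 1 · 711 = 711
  d = 3: 𝟙(3) · Id(711/3) = 1 · 237 = 237
  d = 9: 𝟙(9) · Id(711/9) = 1 · 79 = 79
  d = 79: 𝟙(79) · Id(711/79) = 1 · 9 = 9
  d = 237: 𝟙(237) · Id(711/237) = 1 · 3 = 3
  d = 711: 𝟙(711) · Id(711/711) = 1 · 1 = 1
Summing: (𝟙 * Id)(711) = 711 + 237 + 79 + 9 + 3 + 1 = 1040.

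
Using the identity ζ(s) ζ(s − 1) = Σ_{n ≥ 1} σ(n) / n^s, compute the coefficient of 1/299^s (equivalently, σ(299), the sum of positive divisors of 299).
σ(299) = 336

In the product (Σ m^0/m^s)(Σ k / k^s) = Σ (Σ_{d | n} d) / n^s, the coefficient of 1/n^s is σ(n) = Σ_{d | n} d. For n = 299, divisors are [1, 13, 23, 299]; summing: σ(299) = 336.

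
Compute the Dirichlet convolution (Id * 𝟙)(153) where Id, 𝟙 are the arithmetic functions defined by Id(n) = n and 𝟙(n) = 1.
(Id * 𝟙)(153) = 234

Divisors of 153: [1, 3, 9, 17, 51, 153]. For each d | 153:
  d = 1: Id(1) · 𝟙(153/1) = 1 · 1 = 1
  d = 3: Id(3) · 𝟙(153/3) = 3 · 1 = 3
  d = 9: Id(9) · 𝟙(153/9) = 9 · 1 = 9
  d = 17: Id(17) · 𝟙(153/17) = 17 · 1 = 17
  d = 51: Id(51) · 𝟙(153/51) = 51 · 1 = 51
  d = 153: Id(153) · 𝟙(153/153) = 153 · 1 = 153
Summing: (Id * 𝟙)(153) = 1 + 3 + 9 + 17 + 51 + 153 = 234.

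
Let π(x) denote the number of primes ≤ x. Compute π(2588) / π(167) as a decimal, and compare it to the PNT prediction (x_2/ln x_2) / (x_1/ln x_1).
π(2588)/π(167) = 376/39 ≈ 9.6410;  PNT prediction ≈ 10.0925.

π(167) = 39 and π(2588) = 376, so π(2588)/π(167) ≈ 9.6410. The PNT-predicted ratio is (2588/ln(2588)) / (167/ln(167)) ≈ 10.0925. The two agree to within a few percent, as expected.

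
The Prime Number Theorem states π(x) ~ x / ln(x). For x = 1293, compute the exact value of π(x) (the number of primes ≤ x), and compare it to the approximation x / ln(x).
π(1293) = 210;  x/ln(x) ≈ 180.47;  relative error ≈ 14.06%.

Directly count primes up to 1293: π(1293) = 210. The PNT approximation gives 1293/ln(1293) ≈ 1293/7.16472 ≈ 180.47. Relative error (π(x) − x/ln(x)) / π(x) ≈ 14.06%; the approximation is known to undercount slightly (Li(x) is a better estimate).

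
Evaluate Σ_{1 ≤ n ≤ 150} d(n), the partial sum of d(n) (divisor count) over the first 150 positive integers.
Σ_{n ≤ 150} d(n) = 780

Compute d(n) for each 1 ≤ n ≤ 150: d(1) = 1, d(2) = 2, d(3) = 2, d(4) = 3, d(5) = 2, d(6) = 4, d(7) = 2, d(8) = 4, d(9) = 3, d(10) = 4, d(11) = 2, d(12) = 6, d(13) = 2, d(14) = 4, d(15) = 4, d(16) = 5, d(17) = 2, d(18) = 6, d(19) = 2, d(20) = 6, d(21) = 4, d(22) = 4, d(23) = 2, d(24) = 8, d(25) = 3, d(26) = 4, d(27) = 4, d(28) = 6, d(29) = 2, d(30) = 8, d(31) = 2, d(32) = 6, d(33) = 4, d(34) = 4, d(35) = 4, d(36) = 9, d(37) = 2, d(38) = 4, d(39) = 4, d(40) = 8, d(41) = 2, d(42) = 8, d(43) = 2, d(44) = 6, d(45) = 6, d(46) = 4, d(47) = 2, d(48) = 10, d(49) = 3, d(50) = 6, d(51) = 4, d(52) = 6, d(53) = 2, d(54) = 8, d(55) = 4, d(56) = 8, d(57) = 4, d(58) = 4, d(59) = 2, d(60) = 12, d(61) = 2, d(62) = 4, d(63) = 6, d(64) = 7, d(65) = 4, d(66) = 8, d(67) = 2, d(68) = 6, d(69) = 4, d(70) = 8, d(71) = 2, d(72) = 12, d(73) = 2, d(74) = 4, d(75) = 6, d(76) = 6, d(77) = 4, d(78) = 8, d(79) = 2, d(80) = 10, d(81) = 5, d(82) = 4, d(83) = 2, d(84) = 12, d(85) = 4, d(86) = 4, d(87) = 4, d(88) = 8, d(89) = 2, d(90) = 12, d(91) = 4, d(92) = 6, d(93) = 4, d(94) = 4, d(95) = 4, d(96) = 12, d(97) = 2, d(98) = 6, d(99) = 6, d(100) = 9, d(101) = 2, d(102) = 8, d(103) = 2, d(104) = 8, d(105) = 8, d(106) = 4, d(107) = 2, d(108) = 12, d(109) = 2, d(110) = 8, d(111) = 4, d(112) = 10, d(113) = 2, d(114) = 8, d(115) = 4, d(116) = 6, d(117) = 6, d(118) = 4, d(119) = 4, d(120) = 16, d(121) = 3, d(122) = 4, d(123) = 4, d(124) = 6, d(125) = 4, d(126) = 12, d(127) = 2, d(128) = 8, d(129) = 4, d(130) = 8, d(131) = 2, d(132) = 12, d(133) = 4, d(134) = 4, d(135) = 8, d(136) = 8, d(137) = 2, d(138) = 8, d(139) = 2, d(140) = 12, d(141) = 4, d(142) = 4, d(143) = 4, d(144) = 15, d(145) = 4, d(146) = 4, d(147) = 6, d(148) = 6, d(149) = 2, d(150) = 12. Summing all 150 values: 780. (Dirichlet's divisor formula: Σ_{n ≤ x} d(n) = x ln(x) + (2γ − 1) x + O(√x). For x = 150, the asymptotic estimate is ≈ 774.76.)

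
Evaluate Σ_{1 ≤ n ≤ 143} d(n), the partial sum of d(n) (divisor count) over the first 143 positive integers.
Σ_{n ≤ 143} d(n) = 731

Compute d(n) for each 1 ≤ n ≤ 143: d(1) = 1, d(2) = 2, d(3) = 2, d(4) = 3, d(5) = 2, d(6) = 4, d(7) = 2, d(8) = 4, d(9) = 3, d(10) = 4, d(11) = 2, d(12) = 6, d(13) = 2, d(14) = 4, d(15) = 4, d(16) = 5, d(17) = 2, d(18) = 6, d(19) = 2, d(20) = 6, d(21) = 4, d(22) = 4, d(23) = 2, d(24) = 8, d(25) = 3, d(26) = 4, d(27) = 4, d(28) = 6, d(29) = 2, d(30) = 8, d(31) = 2, d(32) = 6, d(33) = 4, d(34) = 4, d(35) = 4, d(36) = 9, d(37) = 2, d(38) = 4, d(39) = 4, d(40) = 8, d(41) = 2, d(42) = 8, d(43) = 2, d(44) = 6, d(45) = 6, d(46) = 4, d(47) = 2, d(48) = 10, d(49) = 3, d(50) = 6, d(51) = 4, d(52) = 6, d(53) = 2, d(54) = 8, d(55) = 4, d(56) = 8, d(57) = 4, d(58) = 4, d(59) = 2, d(60) = 12, d(61) = 2, d(62) = 4, d(63) = 6, d(64) = 7, d(65) = 4, d(66) = 8, d(67) = 2, d(68) = 6, d(69) = 4, d(70) = 8, d(71) = 2, d(72) = 12, d(73) = 2, d(74) = 4, d(75) = 6, d(76) = 6, d(77) = 4, d(78) = 8, d(79) = 2, d(80) = 10, d(81) = 5, d(82) = 4, d(83) = 2, d(84) = 12, d(85) = 4, d(86) = 4, d(87) = 4, d(88) = 8, d(89) = 2, d(90) = 12, d(91) = 4, d(92) = 6, d(93) = 4, d(94) = 4, d(95) = 4, d(96) = 12, d(97) = 2, d(98) = 6, d(99) = 6, d(100) = 9, d(101) = 2, d(102) = 8, d(103) = 2, d(104) = 8, d(105) = 8, d(106) = 4, d(107) = 2, d(108) = 12, d(109) = 2, d(110) = 8, d(111) = 4, d(112) = 10, d(113) = 2, d(114) = 8, d(115) = 4, d(116) = 6, d(117) = 6, d(118) = 4, d(119) = 4, d(120) = 16, d(121) = 3, d(122) = 4, d(123) = 4, d(124) = 6, d(125) = 4, d(126) = 12, d(127) = 2, d(128) = 8, d(129) = 4, d(130) = 8, d(131) = 2, d(132) = 12, d(133) = 4, d(134) = 4, d(135) = 8, d(136) = 8, d(137) = 2, d(138) = 8, d(139) = 2, d(140) = 12, d(141) = 4, d(142) = 4, d(143) = 4. Summing all 143 values: 731. (Dirichlet's divisor formula: Σ_{n ≤ x} d(n) = x ln(x) + (2γ − 1) x + O(√x). For x = 143, the asymptotic estimate is ≈ 731.77.)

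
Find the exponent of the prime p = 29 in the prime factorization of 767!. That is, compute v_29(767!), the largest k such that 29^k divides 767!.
v_29(767!) = 26

Legendre's formula: v_p(n!) = Σ_{k ≥ 1} ⌊n / p^k⌋. For p = 29, n = 767, the terms are:
  ⌊767/29^1⌋ = ⌊767/29⌋ = 26
(the next term ⌊767/29^2⌋ = 0, terminating the sum). Summing: v_29(767!) = 26 = 26.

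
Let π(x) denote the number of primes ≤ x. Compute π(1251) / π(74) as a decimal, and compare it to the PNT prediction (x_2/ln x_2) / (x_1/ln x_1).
π(1251)/π(74) = 204/21 ≈ 9.7143;  PNT prediction ≈ 10.2026.

π(74) = 21 and π(1251) = 204, so π(1251)/π(74) ≈ 9.7143. The PNT-predicted ratio is (1251/ln(1251)) / (74/ln(74)) ≈ 10.2026. The two agree to within a few percent, as expected.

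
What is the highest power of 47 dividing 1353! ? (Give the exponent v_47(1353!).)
v_47(1353!) = 28

Legendre's formula: v_p(n!) = Σ_{k ≥ 1} ⌊n / p^k⌋. For p = 47, n = 1353, the terms are:
  ⌊1353/47^1⌋ = ⌊1353/47⌋ = 28
(the next term ⌊1353/47^2⌋ = 0, terminating the sum). Summing: v_47(1353!) = 28 = 28.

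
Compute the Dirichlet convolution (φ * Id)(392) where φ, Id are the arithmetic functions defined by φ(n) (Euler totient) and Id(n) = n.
(φ * Id)(392) = 2660

Divisors of 392: [1, 2, 4, 7, 8, 14, 28, 49, 56, 98, 196, 392]. For each d | 392:
  d = 1: φ(1) · Id(392/1) = 1 · 392 = 392
  d = 2: φ(2) · Id(392/2) = 1 · 196 = 196
  d = 4: φ(4) · Id(392/4) = 2 · 98 = 196
  d = 7: φ(7) · Id(392/7) = 6 · 56 = 336
  d = 8: φ(8) · Id(392/8) = 4 · 49 = 196
  d = 14: φ(14) · Id(392/14) = 6 · 28 = 168
  d = 28: φ(28) · Id(392/28) = 12 · 14 = 168
  d = 49: φ(49) · Id(392/49) = 42 · 8 = 336
  d = 56: φ(56) · Id(392/56) = 24 · 7 = 168
  d = 98: φ(98) · Id(392/98) = 42 · 4 = 168
  d = 196: φ(196) · Id(392/196) = 84 · 2 = 168
  d = 392: φ(392) · Id(392/392) = 168 · 1 = 168
Summing: (φ * Id)(392) = 392 + 196 + 196 + 336 + 196 + 168 + 168 + 336 + 168 + 168 + 168 + 168 = 2660.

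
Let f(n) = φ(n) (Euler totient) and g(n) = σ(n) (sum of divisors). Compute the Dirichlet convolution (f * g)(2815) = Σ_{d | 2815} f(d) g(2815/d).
(φ * σ)(2815) = 11260

Divisors of 2815: [1, 5, 563, 2815]. For each d | 2815:
  d = 1: φ(1) · σ(2815/1) = 1 · 3384 = 3384
  d = 5: φ(5) · σ(2815/5) = 4 · 564 = 2256
  d = 563: φ(563) · σ(2815/563) = 562 · 6 = 3372
  d = 2815: φ(2815) · σ(2815/2815) = 2248 · 1 = 2248
Summing: (φ * σ)(2815) = 3384 + 2256 + 3372 + 2248 = 11260.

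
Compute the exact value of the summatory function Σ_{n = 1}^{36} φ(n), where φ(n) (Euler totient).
Σ_{n ≤ 36} φ(n) = 396

Compute φ(n) for each 1 ≤ n ≤ 36: φ(1) = 1, φ(2) = 1, φ(3) = 2, φ(4) = 2, φ(5) = 4, φ(6) = 2, φ(7) = 6, φ(8) = 4, φ(9) = 6, φ(10) = 4, φ(11) = 10, φ(12) = 4, φ(13) = 12, φ(14) = 6, φ(15) = 8, φ(16) = 8, φ(17) = 16, φ(18) = 6, φ(19) = 18, φ(20) = 8, φ(21) = 12, φ(22) = 10, φ(23) = 22, φ(24) = 8, φ(25) = 20, φ(26) = 12, φ(27) = 18, φ(28) = 12, φ(29) = 28, φ(30) = 8, φ(31) = 30, φ(32) = 16, φ(33) = 20, φ(34) = 16, φ(35) = 24, φ(36) = 12. Summing all 36 values: 396. (Average order: Σ_{n ≤ x} φ(n) ~ (3/π²) x². For x = 36, (3/π²)·36² ≈ 393.94.)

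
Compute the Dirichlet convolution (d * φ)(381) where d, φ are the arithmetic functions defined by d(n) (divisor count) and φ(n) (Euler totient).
(d * φ)(381) = 512

Divisors of 381: [1, 3, 127, 381]. For each d | 381:
  d = 1: d(1) · φ(381/1) = 1 · 252 = 252
  d = 3: d(3) · φ(381/3) = 2 · 126 = 252
  d = 127: d(127) · φ(381/127) = 2 · 2 = 4
  d = 381: d(381) · φ(381/381) = 4 · 1 = 4
Summing: (d * φ)(381) = 252 + 252 + 4 + 4 = 512.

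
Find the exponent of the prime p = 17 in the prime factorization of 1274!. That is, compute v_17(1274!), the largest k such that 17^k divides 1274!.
v_17(1274!) = 78

Legendre's formula: v_p(n!) = Σ_{k ≥ 1} ⌊n / p^k⌋. For p = 17, n = 1274, the terms are:
  ⌊1274/17^1⌋ = ⌊1274/17⌋ = 74
  ⌊1274/17^2⌋ = ⌊1274/289⌋ = 4
(the next term ⌊1274/17^3⌋ = 0, terminating the sum). Summing: v_17(1274!) = 74 + 4 = 78.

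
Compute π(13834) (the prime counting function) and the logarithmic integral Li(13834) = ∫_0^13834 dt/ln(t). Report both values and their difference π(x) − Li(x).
π(13834) = 1635;  Li(13834) ≈ 1654.86;  π(x) − Li(x) ≈ -19.86.

Direct count of primes ≤ 13834 gives π(13834) = 1635. Numerical evaluation of the logarithmic integral gives Li(13834) ≈ 1654.86. The difference π(x) − Li(x) ≈ -19.86 is typically negative for small/moderate x (Li(x) overestimates), though Littlewood's theorem shows this sign changes infinitely often.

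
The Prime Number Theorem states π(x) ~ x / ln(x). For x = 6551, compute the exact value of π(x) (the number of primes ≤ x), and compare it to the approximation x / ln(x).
π(6551) = 846;  x/ln(x) ≈ 745.50;  relative error ≈ 11.88%.

Directly count primes up to 6551: π(6551) = 846. The PNT approximation gives 6551/ln(6551) ≈ 6551/8.78737 ≈ 745.50. Relative error (π(x) − x/ln(x)) / π(x) ≈ 11.88%; the approximation is known to undercount slightly (Li(x) is a better estimate).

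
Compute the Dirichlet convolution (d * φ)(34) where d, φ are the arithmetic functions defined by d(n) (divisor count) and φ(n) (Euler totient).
(d * φ)(34) = 54

Divisors of 34: [1, 2, 17, 34]. For each d | 34:
  d = 1: d(1) · φ(34/1) = 1 · 16 = 16
  d = 2: d(2) · φ(34/2) = 2 · 16 = 32
  d = 17: d(17) · φ(34/17) = 2 · 1 = 2
  d = 34: d(34) · φ(34/34) = 4 · 1 = 4
Summing: (d * φ)(34) = 16 + 32 + 2 + 4 = 54.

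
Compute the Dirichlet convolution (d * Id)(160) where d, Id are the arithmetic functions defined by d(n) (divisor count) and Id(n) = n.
(d * Id)(160) = 840

Divisors of 160: [1, 2, 4, 5, 8, 10, 16, 20, 32, 40, 80, 160]. For each d | 160:
  d = 1: d(1) · Id(160/1) = 1 · 160 = 160
  d = 2: d(2) · Id(160/2) = 2 · 80 = 160
  d = 4: d(4) · Id(160/4) = 3 · 40 = 120
  d = 5: d(5) · Id(160/5) = 2 · 32 = 64
  d = 8: d(8) · Id(160/8) = 4 · 20 = 80
  d = 10: d(10) · Id(160/10) = 4 · 16 = 64
  d = 16: d(16) · Id(160/16) = 5 · 10 = 50
  d = 20: d(20) · Id(160/20) = 6 · 8 = 48
  d = 32: d(32) · Id(160/32) = 6 · 5 = 30
  d = 40: d(40) · Id(160/40) = 8 · 4 = 32
  d = 80: d(80) · Id(160/80) = 10 · 2 = 20
  d = 160: d(160) · Id(160/160) = 12 · 1 = 12
Summing: (d * Id)(160) = 160 + 160 + 120 + 64 + 80 + 64 + 50 + 48 + 30 + 32 + 20 + 12 = 840.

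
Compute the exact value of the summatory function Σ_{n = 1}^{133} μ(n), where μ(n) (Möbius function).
Σ_{n ≤ 133} μ(n) = -2

Compute μ(n) for each 1 ≤ n ≤ 133: μ(1) = 1, μ(2) = -1, μ(3) = -1, μ(4) = 0, μ(5) = -1, μ(6) = 1, μ(7) = -1, μ(8) = 0, μ(9) = 0, μ(10) = 1, μ(11) = -1, μ(12) = 0, μ(13) = -1, μ(14) = 1, μ(15) = 1, μ(16) = 0, μ(17) = -1, μ(18) = 0, μ(19) = -1, μ(20) = 0, μ(21) = 1, μ(22) = 1, μ(23) = -1, μ(24) = 0, μ(25) = 0, μ(26) = 1, μ(27) = 0, μ(28) = 0, μ(29) = -1, μ(30) = -1, μ(31) = -1, μ(32) = 0, μ(33) = 1, μ(34) = 1, μ(35) = 1, μ(36) = 0, μ(37) = -1, μ(38) = 1, μ(39) = 1, μ(40) = 0, μ(41) = -1, μ(42) = -1, μ(43) = -1, μ(44) = 0, μ(45) = 0, μ(46) = 1, μ(47) = -1, μ(48) = 0, μ(49) = 0, μ(50) = 0, μ(51) = 1, μ(52) = 0, μ(53) = -1, μ(54) = 0, μ(55) = 1, μ(56) = 0, μ(57) = 1, μ(58) = 1, μ(59) = -1, μ(60) = 0, μ(61) = -1, μ(62) = 1, μ(63) = 0, μ(64) = 0, μ(65) = 1, μ(66) = -1, μ(67) = -1, μ(68) = 0, μ(69) = 1, μ(70) = -1, μ(71) = -1, μ(72) = 0, μ(73) = -1, μ(74) = 1, μ(75) = 0, μ(76) = 0, μ(77) = 1, μ(78) = -1, μ(79) = -1, μ(80) = 0, μ(81) = 0, μ(82) = 1, μ(83) = -1, μ(84) = 0, μ(85) = 1, μ(86) = 1, μ(87) = 1, μ(88) = 0, μ(89) = -1, μ(90) = 0, μ(91) = 1, μ(92) = 0, μ(93) = 1, μ(94) = 1, μ(95) = 1, μ(96) = 0, μ(97) = -1, μ(98) = 0, μ(99) = 0, μ(100) = 0, μ(101) = -1, μ(102) = -1, μ(103) = -1, μ(104) = 0, μ(105) = -1, μ(106) = 1, μ(107) = -1, μ(108) = 0, μ(109) = -1, μ(110) = -1, μ(111) = 1, μ(112) = 0, μ(113) = -1, μ(114) = -1, μ(115) = 1, μ(116) = 0, μ(117) = 0, μ(118) = 1, μ(119) = 1, μ(120) = 0, μ(121) = 0, μ(122) = 1, μ(123) = 1, μ(124) = 0, μ(125) = 0, μ(126) = 0, μ(127) = -1, μ(128) = 0, μ(129) = 1, μ(130) = -1, μ(131) = -1, μ(132) = 0, μ(133) = 1. Summing all 133 values: -2. (Mertens function M(x) = Σ_{n ≤ x} μ(n); on average M(x) should be small (PNT ⟺ M(x) = o(x)).)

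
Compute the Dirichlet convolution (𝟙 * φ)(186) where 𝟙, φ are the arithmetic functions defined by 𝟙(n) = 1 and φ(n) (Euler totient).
(𝟙 * φ)(186) = 186

Divisors of 186: [1, 2, 3, 6, 31, 62, 93, 186]. For each d | 186:
  d = 1: 𝟙(1) · φ(186/1) = 1 · 60 = 60
  d = 2: 𝟙(2) · φ(186/2) = 1 · 60 = 60
  d = 3: 𝟙(3) · φ(186/3) = 1 · 30 = 30
  d = 6: 𝟙(6) · φ(186/6) = 1 · 30 = 30
  d = 31: 𝟙(31) · φ(186/31) = 1 · 2 = 2
  d = 62: 𝟙(62) · φ(186/62) = 1 · 2 = 2
  d = 93: 𝟙(93) · φ(186/93) = 1 · 1 = 1
  d = 186: 𝟙(186) · φ(186/186) = 1 · 1 = 1
Summing: (𝟙 * φ)(186) = 60 + 60 + 30 + 30 + 2 + 2 + 1 + 1 = 186.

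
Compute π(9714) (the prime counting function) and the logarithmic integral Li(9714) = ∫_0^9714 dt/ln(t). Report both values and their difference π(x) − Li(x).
π(9714) = 1197;  Li(9714) ≈ 1215.04;  π(x) − Li(x) ≈ -18.04.

Direct count of primes ≤ 9714 gives π(9714) = 1197. Numerical evaluation of the logarithmic integral gives Li(9714) ≈ 1215.04. The difference π(x) − Li(x) ≈ -18.04 is typically negative for small/moderate x (Li(x) overestimates), though Littlewood's theorem shows this sign changes infinitely often.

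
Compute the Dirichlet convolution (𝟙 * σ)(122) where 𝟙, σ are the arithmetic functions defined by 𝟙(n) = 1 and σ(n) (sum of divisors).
(𝟙 * σ)(122) = 252

Divisors of 122: [1, 2, 61, 122]. For each d | 122:
  d = 1: 𝟙(1) · σ(122/1) = 1 · 186 = 186
  d = 2: 𝟙(2) · σ(122/2) = 1 · 62 = 62
  d = 61: 𝟙(61) · σ(122/61) = 1 · 3 = 3
  d = 122: 𝟙(122) · σ(122/122) = 1 · 1 = 1
Summing: (𝟙 * σ)(122) = 186 + 62 + 3 + 1 = 252.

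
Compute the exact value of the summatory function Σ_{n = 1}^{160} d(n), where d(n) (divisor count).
Σ_{n ≤ 160} d(n) = 842

Compute d(n) for each 1 ≤ n ≤ 160: d(1) = 1, d(2) = 2, d(3) = 2, d(4) = 3, d(5) = 2, d(6) = 4, d(7) = 2, d(8) = 4, d(9) = 3, d(10) = 4, d(11) = 2, d(12) = 6, d(13) = 2, d(14) = 4, d(15) = 4, d(16) = 5, d(17) = 2, d(18) = 6, d(19) = 2, d(20) = 6, d(21) = 4, d(22) = 4, d(23) = 2, d(24) = 8, d(25) = 3, d(26) = 4, d(27) = 4, d(28) = 6, d(29) = 2, d(30) = 8, d(31) = 2, d(32) = 6, d(33) = 4, d(34) = 4, d(35) = 4, d(36) = 9, d(37) = 2, d(38) = 4, d(39) = 4, d(40) = 8, d(41) = 2, d(42) = 8, d(43) = 2, d(44) = 6, d(45) = 6, d(46) = 4, d(47) = 2, d(48) = 10, d(49) = 3, d(50) = 6, d(51) = 4, d(52) = 6, d(53) = 2, d(54) = 8, d(55) = 4, d(56) = 8, d(57) = 4, d(58) = 4, d(59) = 2, d(60) = 12, d(61) = 2, d(62) = 4, d(63) = 6, d(64) = 7, d(65) = 4, d(66) = 8, d(67) = 2, d(68) = 6, d(69) = 4, d(70) = 8, d(71) = 2, d(72) = 12, d(73) = 2, d(74) = 4, d(75) = 6, d(76) = 6, d(77) = 4, d(78) = 8, d(79) = 2, d(80) = 10, d(81) = 5, d(82) = 4, d(83) = 2, d(84) = 12, d(85) = 4, d(86) = 4, d(87) = 4, d(88) = 8, d(89) = 2, d(90) = 12, d(91) = 4, d(92) = 6, d(93) = 4, d(94) = 4, d(95) = 4, d(96) = 12, d(97) = 2, d(98) = 6, d(99) = 6, d(100) = 9, d(101) = 2, d(102) = 8, d(103) = 2, d(104) = 8, d(105) = 8, d(106) = 4, d(107) = 2, d(108) = 12, d(109) = 2, d(110) = 8, d(111) = 4, d(112) = 10, d(113) = 2, d(114) = 8, d(115) = 4, d(116) = 6, d(117) = 6, d(118) = 4, d(119) = 4, d(120) = 16, d(121) = 3, d(122) = 4, d(123) = 4, d(124) = 6, d(125) = 4, d(126) = 12, d(127) = 2, d(128) = 8, d(129) = 4, d(130) = 8, d(131) = 2, d(132) = 12, d(133) = 4, d(134) = 4, d(135) = 8, d(136) = 8, d(137) = 2, d(138) = 8, d(139) = 2, d(140) = 12, d(141) = 4, d(142) = 4, d(143) = 4, d(144) = 15, d(145) = 4, d(146) = 4, d(147) = 6, d(148) = 6, d(149) = 2, d(150) = 12, d(151) = 2, d(152) = 8, d(153) = 6, d(154) = 8, d(155) = 4, d(156) = 12, d(157) = 2, d(158) = 4, d(159) = 4, d(160) = 12. Summing all 160 values: 842. (Dirichlet's divisor formula: Σ_{n ≤ x} d(n) = x ln(x) + (2γ − 1) x + O(√x). For x = 160, the asymptotic estimate is ≈ 836.74.)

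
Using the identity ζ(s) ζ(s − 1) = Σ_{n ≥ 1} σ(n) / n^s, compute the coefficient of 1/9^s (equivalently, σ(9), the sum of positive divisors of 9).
σ(9) = 13

In the product (Σ m^0/m^s)(Σ k / k^s) = Σ (Σ_{d | n} d) / n^s, the coefficient of 1/n^s is σ(n) = Σ_{d | n} d. For n = 9, divisors are [1, 3, 9]; summing: σ(9) = 13.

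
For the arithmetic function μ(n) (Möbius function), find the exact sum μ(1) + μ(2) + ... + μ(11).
Σ_{n ≤ 11} μ(n) = -2

Compute μ(n) for each 1 ≤ n ≤ 11: μ(1) = 1, μ(2) = -1, μ(3) = -1, μ(4) = 0, μ(5) = -1, μ(6) = 1, μ(7) = -1, μ(8) = 0, μ(9) = 0, μ(10) = 1, μ(11) = -1. Summing all 11 values: -2. (Mertens function M(x) = Σ_{n ≤ x} μ(n); on average M(x) should be small (PNT ⟺ M(x) = o(x)).)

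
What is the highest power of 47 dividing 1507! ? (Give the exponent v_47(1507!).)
v_47(1507!) = 32

Legendre's formula: v_p(n!) = Σ_{k ≥ 1} ⌊n / p^k⌋. For p = 47, n = 1507, the terms are:
  ⌊1507/47^1⌋ = ⌊1507/47⌋ = 32
(the next term ⌊1507/47^2⌋ = 0, terminating the sum). Summing: v_47(1507!) = 32 = 32.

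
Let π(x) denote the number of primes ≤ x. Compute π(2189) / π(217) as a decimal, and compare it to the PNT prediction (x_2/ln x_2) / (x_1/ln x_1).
π(2189)/π(217) = 327/47 ≈ 6.9574;  PNT prediction ≈ 7.0561.

π(217) = 47 and π(2189) = 327, so π(2189)/π(217) ≈ 6.9574. The PNT-predicted ratio is (2189/ln(2189)) / (217/ln(217)) ≈ 7.0561. The two agree to within a few percent, as expected.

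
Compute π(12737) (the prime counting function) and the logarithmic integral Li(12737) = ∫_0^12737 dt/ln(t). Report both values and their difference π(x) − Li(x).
π(12737) = 1519;  Li(12737) ≈ 1539.31;  π(x) − Li(x) ≈ -20.31.

Direct count of primes ≤ 12737 gives π(12737) = 1519. Numerical evaluation of the logarithmic integral gives Li(12737) ≈ 1539.31. The difference π(x) − Li(x) ≈ -20.31 is typically negative for small/moderate x (Li(x) overestimates), though Littlewood's theorem shows this sign changes infinitely often.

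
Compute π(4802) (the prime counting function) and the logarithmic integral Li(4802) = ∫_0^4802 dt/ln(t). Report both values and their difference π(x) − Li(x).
π(4802) = 647;  Li(4802) ≈ 660.98;  π(x) − Li(x) ≈ -13.98.

Direct count of primes ≤ 4802 gives π(4802) = 647. Numerical evaluation of the logarithmic integral gives Li(4802) ≈ 660.98. The difference π(x) − Li(x) ≈ -13.98 is typically negative for small/moderate x (Li(x) overestimates), though Littlewood's theorem shows this sign changes infinitely often.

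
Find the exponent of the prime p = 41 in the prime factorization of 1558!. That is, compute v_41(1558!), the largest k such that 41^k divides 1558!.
v_41(1558!) = 38

Legendre's formula: v_p(n!) = Σ_{k ≥ 1} ⌊n / p^k⌋. For p = 41, n = 1558, the terms are:
  ⌊1558/41^1⌋ = ⌊1558/41⌋ = 38
(the next term ⌊1558/41^2⌋ = 0, terminating the sum). Summing: v_41(1558!) = 38 = 38.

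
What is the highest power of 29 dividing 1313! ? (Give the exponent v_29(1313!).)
v_29(1313!) = 46

Legendre's formula: v_p(n!) = Σ_{k ≥ 1} ⌊n / p^k⌋. For p = 29, n = 1313, the terms are:
  ⌊1313/29^1⌋ = ⌊1313/29⌋ = 45
  ⌊1313/29^2⌋ = ⌊1313/841⌋ = 1
(the next term ⌊1313/29^3⌋ = 0, terminating the sum). Summing: v_29(1313!) = 45 + 1 = 46.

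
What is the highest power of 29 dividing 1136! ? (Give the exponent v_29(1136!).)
v_29(1136!) = 40

Legendre's formula: v_p(n!) = Σ_{k ≥ 1} ⌊n / p^k⌋. For p = 29, n = 1136, the terms are:
  ⌊1136/29^1⌋ = ⌊1136/29⌋ = 39
  ⌊1136/29^2⌋ = ⌊1136/841⌋ = 1
(the next term ⌊1136/29^3⌋ = 0, terminating the sum). Summing: v_29(1136!) = 39 + 1 = 40.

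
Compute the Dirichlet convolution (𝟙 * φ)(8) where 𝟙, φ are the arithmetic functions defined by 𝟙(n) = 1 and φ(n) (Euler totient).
(𝟙 * φ)(8) = 8

Divisors of 8: [1, 2, 4, 8]. For each d | 8:
  d = 1: 𝟙(1) · φ(8/1) = 1 · 4 = 4
  d = 2: 𝟙(2) · φ(8/2) = 1 · 2 = 2
  d = 4: 𝟙(4) · φ(8/4) = 1 · 1 = 1
  d = 8: 𝟙(8) · φ(8/8) = 1 · 1 = 1
Summing: (𝟙 * φ)(8) = 4 + 2 + 1 + 1 = 8.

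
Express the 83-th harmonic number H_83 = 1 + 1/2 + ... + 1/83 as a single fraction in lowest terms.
H_83 = 3672441655127796364812512959533039359/734184632222154704090370027645633600

Direct summation: H_83 = 1 + 1/2 + ... + 1/83. The least common denominator is lcm(1, ..., 83) = 8076030954443701744994070304101969600; over this denominator the numerator is 8076030954443701744994070304101969600 + 4038015477221850872497035152050984800 + 2692010318147900581664690101367323200 + 2019007738610925436248517576025492400 + 1615206190888740348998814060820393920 + 1346005159073950290832345050683661600 + 1153718707777671677856295757728852800 + 1009503869305462718124258788012746200 + 897336772715966860554896700455774400 + 807603095444370174499407030410196960 + 734184632222154704090370027645633600 + 673002579536975145416172525341830800 + 621233150341823211153390023392459200 + 576859353888835838928147878864426400 + 538402063629580116332938020273464640 + 504751934652731359062129394006373100 + 475060644379041279117298253182468800 + 448668386357983430277448350227887200 + 425054260760194828683898437057998400 + 403801547722185087249703515205098480 + 384572902592557225952098585909617600 + 367092316111077352045185013822816800 + 351131780627987032391046534960955200 + 336501289768487572708086262670915400 + 323041238177748069799762812164078784 + 310616575170911605576695011696229600 + 299112257571988953518298900151924800 + 288429676944417919464073939432213200 + 278483826015300060172209320831102400 + 269201031814790058166469010136732320 + 260517127562700056290131300132321600 + 252375967326365679531064697003186550 + 244728210740718234696790009215211200 + 237530322189520639558649126591234400 + 230743741555534335571259151545770560 + 224334193178991715138724175113943600 + 218271106876856803918758656867620800 + 212527130380097414341949218528999200 + 207077716780607737051130007797486400 + 201900773861092543624851757602549240 + 196976364742529310853513909856145600 + 192286451296278612976049292954808800 + 187814673359155854534745821025627200 + 183546158055538676022592506911408400 + 179467354543193372110979340091154880 + 175565890313993516195523267480477600 + 171830445839227696702001495831956800 + 168250644884243786354043131335457700 + 164816958253953096836613679675550400 + 161520619088874034899881406082039392 + 158353548126347093039099417727489600 + 155308287585455802788347505848114800 + 152377942536673617830076798190603200 + 149556128785994476759149450075962400 + 146836926444430940818074005529126720 + 144214838472208959732036969716106600 + 141684753586731609561299479019332800 + 139241913007650030086104660415551200 + 136881880583791554999899496679694400 + 134600515907395029083234505068366160 + 132393950072847569590066726296753600 + 130258563781350028145065650066160800 + 128190967530852408650699528636539200 + 126187983663182839765532348501593275 + 124246630068364642230678004678491840 + 122364105370359117348395004607605600 + 120537775439458234999911497076148800 + 118765161094760319779324563295617200 + 117043926875995677463682178320318400 + 115371870777767167785629575772885280 + 113746914851319742887240426818337600 + 112167096589495857569362087556971800 + 110630561019776736232795483617835200 + 109135553438428401959379328433810400 + 107680412725916023266587604054692928 + 106263565190048707170974609264499600 + 104883518888879243441481432520804800 + 103538858390303868525565003898743200 + 102228239929667110696127472203822400 + 100950386930546271812425878801274620 + 99704085857329651172766300050641600 + 98488182371264655426756954928072800 + 97301577764381948734868316916891200 = 40396858206405760012937642554863432949, so H_83 = 40396858206405760012937642554863432949/8076030954443701744994070304101969600; reducing by gcd(40396858206405760012937642554863432949, 8076030954443701744994070304101969600) = 11 gives 3672441655127796364812512959533039359/734184632222154704090370027645633600 ≈ 5.00207. (The PNT-adjacent estimate ln(83) + γ ≈ 4.99606 matches within O(1/n).)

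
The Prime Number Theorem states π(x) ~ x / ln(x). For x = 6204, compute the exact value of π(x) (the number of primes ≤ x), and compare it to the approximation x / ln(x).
π(6204) = 807;  x/ln(x) ≈ 710.41;  relative error ≈ 11.97%.

Directly count primes up to 6204: π(6204) = 807. The PNT approximation gives 6204/ln(6204) ≈ 6204/8.73295 ≈ 710.41. Relative error (π(x) − x/ln(x)) / π(x) ≈ 11.97%; the approximation is known to undercount slightly (Li(x) is a better estimate).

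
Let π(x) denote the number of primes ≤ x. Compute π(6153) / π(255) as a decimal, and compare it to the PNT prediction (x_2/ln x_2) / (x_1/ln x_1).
π(6153)/π(255) = 802/54 ≈ 14.8519;  PNT prediction ≈ 15.3252.

π(255) = 54 and π(6153) = 802, so π(6153)/π(255) ≈ 14.8519. The PNT-predicted ratio is (6153/ln(6153)) / (255/ln(255)) ≈ 15.3252. The two agree to within a few percent, as expected.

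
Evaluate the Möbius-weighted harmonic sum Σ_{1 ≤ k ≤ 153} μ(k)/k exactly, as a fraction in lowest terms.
Σ μ(k)/k = 498553581288971583508015817946071430122138094746515981177/75106511663943725776296745409664000450228387787452181363970

Values of μ(k) for 1 ≤ k ≤ 153: μ(1) = 1, μ(2) = -1, μ(3) = -1, μ(5) = -1, μ(6) = 1, μ(7) = -1, μ(10) = 1, μ(11) = -1, μ(13) = -1, μ(14) = 1, μ(15) = 1, μ(17) = -1, μ(19) = -1, μ(21) = 1, μ(22) = 1, μ(23) = -1, μ(26) = 1, μ(29) = -1, μ(30) = -1, μ(31) = -1, μ(33) = 1, μ(34) = 1, μ(35) = 1, μ(37) = -1, μ(38) = 1, μ(39) = 1, μ(41) = -1, μ(42) = -1, μ(43) = -1, μ(46) = 1, μ(47) = -1, μ(51) = 1, μ(53) = -1, μ(55) = 1, μ(57) = 1, μ(58) = 1, μ(59) = -1, μ(61) = -1, μ(62) = 1, μ(65) = 1, μ(66) = -1, μ(67) = -1, μ(69) = 1, μ(70) = -1, μ(71) = -1, μ(73) = -1, μ(74) = 1, μ(77) = 1, μ(78) = -1, μ(79) = -1, μ(82) = 1, μ(83) = -1, μ(85) = 1, μ(86) = 1, μ(87) = 1, μ(89) = -1, μ(91) = 1, μ(93) = 1, μ(94) = 1, μ(95) = 1, μ(97) = -1, μ(101) = -1, μ(102) = -1, μ(103) = -1, μ(105) = -1, μ(106) = 1, μ(107) = -1, μ(109) = -1, μ(110) = -1, μ(111) = 1, μ(113) = -1, μ(114) = -1, μ(115) = 1, μ(118) = 1, μ(119) = 1, μ(122) = 1, μ(123) = 1, μ(127) = -1, μ(129) = 1, μ(130) = -1, μ(131) = -1, μ(133) = 1, μ(134) = 1, μ(137) = -1, μ(138) = -1, μ(139) = -1, μ(141) = 1, μ(142) = 1, μ(143) = 1, μ(145) = 1, μ(146) = 1, μ(149) = -1, μ(151) = -1, with μ = 0 on non-squarefree integers. Summing μ(k)/k for k where μ(k) ≠ 0 gives 498553581288971583508015817946071430122138094746515981177/75106511663943725776296745409664000450228387787452181363970 ≈ 0.0066. (PNT ⟺ this sum → 0 as n → ∞.)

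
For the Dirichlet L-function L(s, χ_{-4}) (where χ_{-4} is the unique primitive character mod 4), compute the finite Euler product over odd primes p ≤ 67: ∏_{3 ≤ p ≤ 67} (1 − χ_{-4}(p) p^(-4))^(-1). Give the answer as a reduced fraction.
∏ = 1651066280281380138536686837541579766361280941939967829361597654494040671703/1669523570694536178861740034086625672835197425049896317943747132528787456000

The odd primes p ≤ 67 are [3, 5, 7, 11, 13, 17, 19, 23, 29, 31, 37, 41, 43, 47, 53, 59, 61, 67]. For each, χ(p) = 1 if p ≡ 1 mod 4, χ(p) = −1 if p ≡ 3 mod 4. Taking (1 − χ(p)/p^4)^(-1) = p^4/(p^4 − χ(p)): (1 − (-1)/3^4)^(-1) · (1 − (1)/5^4)^(-1) · (1 − (-1)/7^4)^(-1) · (1 − (-1)/11^4)^(-1) · (1 − (1)/13^4)^(-1) · (1 − (1)/17^4)^(-1) · (1 − (-1)/19^4)^(-1) · (1 − (-1)/23^4)^(-1) · (1 − (1)/29^4)^(-1) · (1 − (-1)/31^4)^(-1) · (1 − (1)/37^4)^(-1) · (1 − (1)/41^4)^(-1) · (1 − (-1)/43^4)^(-1) · (1 − (-1)/47^4)^(-1) · (1 − (1)/53^4)^(-1) · (1 − (-1)/59^4)^(-1) · (1 − (1)/61^4)^(-1) · (1 − (-1)/67^4)^(-1) = 1651066280281380138536686837541579766361280941939967829361597654494040671703/1669523570694536178861740034086625672835197425049896317943747132528787456000.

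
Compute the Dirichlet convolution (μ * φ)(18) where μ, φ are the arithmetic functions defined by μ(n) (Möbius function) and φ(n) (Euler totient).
(μ * φ)(18) = 0

Divisors of 18: [1, 2, 3, 6, 9, 18]. For each d | 18:
  d = 1: μ(1) · φ(18/1) = 1 · 6 = 6
  d = 2: μ(2) · φ(18/2) = -1 · 6 = -6
  d = 3: μ(3) · φ(18/3) = -1 · 2 = -2
  d = 6: μ(6) · φ(18/6) = 1 · 2 = 2
  d = 9: μ(9) · φ(18/9) = 0 · 1 = 0
  d = 18: μ(18) · φ(18/18) = 0 · 1 = 0
Summing: (μ * φ)(18) = 6 + -6 + -2 + 2 + 0 + 0 = 0.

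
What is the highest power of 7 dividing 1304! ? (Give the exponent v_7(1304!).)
v_7(1304!) = 215

Legendre's formula: v_p(n!) = Σ_{k ≥ 1} ⌊n / p^k⌋. For p = 7, n = 1304, the terms are:
  ⌊1304/7^1⌋ = ⌊1304/7⌋ = 186
  ⌊1304/7^2⌋ = ⌊1304/49⌋ = 26
  ⌊1304/7^3⌋ = ⌊1304/343⌋ = 3
(the next term ⌊1304/7^4⌋ = 0, terminating the sum). Summing: v_7(1304!) = 186 + 26 + 3 = 215.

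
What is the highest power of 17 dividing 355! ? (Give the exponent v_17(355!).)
v_17(355!) = 21

Legendre's formula: v_p(n!) = Σ_{k ≥ 1} ⌊n / p^k⌋. For p = 17, n = 355, the terms are:
  ⌊355/17^1⌋ = ⌊355/17⌋ = 20
  ⌊355/17^2⌋ = ⌊355/289⌋ = 1
(the next term ⌊355/17^3⌋ = 0, terminating the sum). Summing: v_17(355!) = 20 + 1 = 21.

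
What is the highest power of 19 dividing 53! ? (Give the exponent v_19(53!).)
v_19(53!) = 2

Legendre's formula: v_p(n!) = Σ_{k ≥ 1} ⌊n / p^k⌋. For p = 19, n = 53, the terms are:
  ⌊53/19^1⌋ = ⌊53/19⌋ = 2
(the next term ⌊53/19^2⌋ = 0, terminating the sum). Summing: v_19(53!) = 2 = 2.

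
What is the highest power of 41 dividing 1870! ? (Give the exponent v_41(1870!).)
v_41(1870!) = 46

Legendre's formula: v_p(n!) = Σ_{k ≥ 1} ⌊n / p^k⌋. For p = 41, n = 1870, the terms are:
  ⌊1870/41^1⌋ = ⌊1870/41⌋ = 45
  ⌊1870/41^2⌋ = ⌊1870/1681⌋ = 1
(the next term ⌊1870/41^3⌋ = 0, terminating the sum). Summing: v_41(1870!) = 45 + 1 = 46.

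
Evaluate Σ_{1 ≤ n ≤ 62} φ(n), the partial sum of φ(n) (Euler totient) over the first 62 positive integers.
Σ_{n ≤ 62} φ(n) = 1192

Compute φ(n) for each 1 ≤ n ≤ 62: φ(1) = 1, φ(2) = 1, φ(3) = 2, φ(4) = 2, φ(5) = 4, φ(6) = 2, φ(7) = 6, φ(8) = 4, φ(9) = 6, φ(10) = 4, φ(11) = 10, φ(12) = 4, φ(13) = 12, φ(14) = 6, φ(15) = 8, φ(16) = 8, φ(17) = 16, φ(18) = 6, φ(19) = 18, φ(20) = 8, φ(21) = 12, φ(22) = 10, φ(23) = 22, φ(24) = 8, φ(25) = 20, φ(26) = 12, φ(27) = 18, φ(28) = 12, φ(29) = 28, φ(30) = 8, φ(31) = 30, φ(32) = 16, φ(33) = 20, φ(34) = 16, φ(35) = 24, φ(36) = 12, φ(37) = 36, φ(38) = 18, φ(39) = 24, φ(40) = 16, φ(41) = 40, φ(42) = 12, φ(43) = 42, φ(44) = 20, φ(45) = 24, φ(46) = 22, φ(47) = 46, φ(48) = 16, φ(49) = 42, φ(50) = 20, φ(51) = 32, φ(52) = 24, φ(53) = 52, φ(54) = 18, φ(55) = 40, φ(56) = 24, φ(57) = 36, φ(58) = 28, φ(59) = 58, φ(60) = 16, φ(61) = 60, φ(62) = 30. Summing all 62 values: 1192. (Average order: Σ_{n ≤ x} φ(n) ~ (3/π²) x². For x = 62, (3/π²)·62² ≈ 1168.44.)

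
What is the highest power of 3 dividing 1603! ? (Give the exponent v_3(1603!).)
v_3(1603!) = 798

Legendre's formula: v_p(n!) = Σ_{k ≥ 1} ⌊n / p^k⌋. For p = 3, n = 1603, the terms are:
  ⌊1603/3^1⌋ = ⌊1603/3⌋ = 534
  ⌊1603/3^2⌋ = ⌊1603/9⌋ = 178
  ⌊1603/3^3⌋ = ⌊1603/27⌋ = 59
  ⌊1603/3^4⌋ = ⌊1603/81⌋ = 19
  ⌊1603/3^5⌋ = ⌊1603/243⌋ = 6
  ⌊1603/3^6⌋ = ⌊1603/729⌋ = 2
(the next term ⌊1603/3^7⌋ = 0, terminating the sum). Summing: v_3(1603!) = 534 + 178 + 59 + 19 + 6 + 2 = 798.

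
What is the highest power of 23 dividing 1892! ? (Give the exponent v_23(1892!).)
v_23(1892!) = 85

Legendre's formula: v_p(n!) = Σ_{k ≥ 1} ⌊n / p^k⌋. For p = 23, n = 1892, the terms are:
  ⌊1892/23^1⌋ = ⌊1892/23⌋ = 82
  ⌊1892/23^2⌋ = ⌊1892/529⌋ = 3
(the next term ⌊1892/23^3⌋ = 0, terminating the sum). Summing: v_23(1892!) = 82 + 3 = 85.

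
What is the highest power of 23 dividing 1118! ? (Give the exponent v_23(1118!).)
v_23(1118!) = 50

Legendre's formula: v_p(n!) = Σ_{k ≥ 1} ⌊n / p^k⌋. For p = 23, n = 1118, the terms are:
  ⌊1118/23^1⌋ = ⌊1118/23⌋ = 48
  ⌊1118/23^2⌋ = ⌊1118/529⌋ = 2
(the next term ⌊1118/23^3⌋ = 0, terminating the sum). Summing: v_23(1118!) = 48 + 2 = 50.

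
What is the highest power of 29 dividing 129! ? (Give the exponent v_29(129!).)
v_29(129!) = 4

Legendre's formula: v_p(n!) = Σ_{k ≥ 1} ⌊n / p^k⌋. For p = 29, n = 129, the terms are:
  ⌊129/29^1⌋ = ⌊129/29⌋ = 4
(the next term ⌊129/29^2⌋ = 0, terminating the sum). Summing: v_29(129!) = 4 = 4.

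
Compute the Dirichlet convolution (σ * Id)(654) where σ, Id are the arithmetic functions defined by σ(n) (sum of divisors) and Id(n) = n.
(σ * Id)(654) = 7665

Divisors of 654: [1, 2, 3, 6, 109, 218, 327, 654]. For each d | 654:
  d = 1: σ(1) · Id(654/1) = 1 · 654 = 654
  d = 2: σ(2) · Id(654/2) = 3 · 327 = 981
  d = 3: σ(3) · Id(654/3) = 4 · 218 = 872
  d = 6: σ(6) · Id(654/6) = 12 · 109 = 1308
  d = 109: σ(109) · Id(654/109) = 110 · 6 = 660
  d = 218: σ(218) · Id(654/218) = 330 · 3 = 990
  d = 327: σ(327) · Id(654/327) = 440 · 2 = 880
  d = 654: σ(654) · Id(654/654) = 1320 · 1 = 1320
Summing: (σ * Id)(654) = 654 + 981 + 872 + 1308 + 660 + 990 + 880 + 1320 = 7665.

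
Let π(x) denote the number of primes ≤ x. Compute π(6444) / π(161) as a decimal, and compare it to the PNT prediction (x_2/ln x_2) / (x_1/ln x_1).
π(6444)/π(161) = 836/37 ≈ 22.5946;  PNT prediction ≈ 23.1883.

π(161) = 37 and π(6444) = 836, so π(6444)/π(161) ≈ 22.5946. The PNT-predicted ratio is (6444/ln(6444)) / (161/ln(161)) ≈ 23.1883. The two agree to within a few percent, as expected.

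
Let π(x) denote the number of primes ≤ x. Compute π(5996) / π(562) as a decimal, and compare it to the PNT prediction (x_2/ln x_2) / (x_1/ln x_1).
π(5996)/π(562) = 783/102 ≈ 7.6765;  PNT prediction ≈ 7.7655.

π(562) = 102 and π(5996) = 783, so π(5996)/π(562) ≈ 7.6765. The PNT-predicted ratio is (5996/ln(5996)) / (562/ln(562)) ≈ 7.7655. The two agree to within a few percent, as expected.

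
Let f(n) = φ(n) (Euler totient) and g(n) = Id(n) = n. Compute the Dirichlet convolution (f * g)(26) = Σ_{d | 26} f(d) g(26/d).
(φ * Id)(26) = 75

Divisors of 26: [1, 2, 13, 26]. For each d | 26:
  d = 1: φ(1) · Id(26/1) = 1 · 26 = 26
  d = 2: φ(2) · Id(26/2) = 1 · 13 = 13
  d = 13: φ(13) · Id(26/13) = 12 · 2 = 24
  d = 26: φ(26) · Id(26/26) = 12 · 1 = 12
Summing: (φ * Id)(26) = 26 + 13 + 24 + 12 = 75.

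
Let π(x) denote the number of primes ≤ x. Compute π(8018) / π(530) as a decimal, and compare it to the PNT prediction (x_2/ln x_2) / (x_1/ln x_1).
π(8018)/π(530) = 1010/99 ≈ 10.2020;  PNT prediction ≈ 10.5566.

π(530) = 99 and π(8018) = 1010, so π(8018)/π(530) ≈ 10.2020. The PNT-predicted ratio is (8018/ln(8018)) / (530/ln(530)) ≈ 10.5566. The two agree to within a few percent, as expected.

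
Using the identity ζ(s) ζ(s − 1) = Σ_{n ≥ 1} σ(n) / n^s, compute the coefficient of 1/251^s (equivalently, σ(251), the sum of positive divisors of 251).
σ(251) = 252

In the product (Σ m^0/m^s)(Σ k / k^s) = Σ (Σ_{d | n} d) / n^s, the coefficient of 1/n^s is σ(n) = Σ_{d | n} d. For n = 251, divisors are [1, 251]; summing: σ(251) = 252.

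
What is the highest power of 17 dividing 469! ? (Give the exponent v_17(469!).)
v_17(469!) = 28

Legendre's formula: v_p(n!) = Σ_{k ≥ 1} ⌊n / p^k⌋. For p = 17, n = 469, the terms are:
  ⌊469/17^1⌋ = ⌊469/17⌋ = 27
  ⌊469/17^2⌋ = ⌊469/289⌋ = 1
(the next term ⌊469/17^3⌋ = 0, terminating the sum). Summing: v_17(469!) = 27 + 1 = 28.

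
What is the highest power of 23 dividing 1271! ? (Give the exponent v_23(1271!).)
v_23(1271!) = 57

Legendre's formula: v_p(n!) = Σ_{k ≥ 1} ⌊n / p^k⌋. For p = 23, n = 1271, the terms are:
  ⌊1271/23^1⌋ = ⌊1271/23⌋ = 55
  ⌊1271/23^2⌋ = ⌊1271/529⌋ = 2
(the next term ⌊1271/23^3⌋ = 0, terminating the sum). Summing: v_23(1271!) = 55 + 2 = 57.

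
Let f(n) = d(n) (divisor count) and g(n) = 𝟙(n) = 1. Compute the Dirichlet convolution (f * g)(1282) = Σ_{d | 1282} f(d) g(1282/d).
(d * 𝟙)(1282) = 9

Divisors of 1282: [1, 2, 641, 1282]. For each d | 1282:
  d = 1: d(1) · 𝟙(1282/1) = 1 · 1 = 1
  d = 2: d(2) · 𝟙(1282/2) = 2 · 1 = 2
  d = 641: d(641) · 𝟙(1282/641) = 2 · 1 = 2
  d = 1282: d(1282) · 𝟙(1282/1282) = 4 · 1 = 4
Summing: (d * 𝟙)(1282) = 1 + 2 + 2 + 4 = 9.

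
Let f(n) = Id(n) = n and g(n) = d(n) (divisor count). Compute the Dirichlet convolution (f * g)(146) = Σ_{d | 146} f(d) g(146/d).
(Id * d)(146) = 300

Divisors of 146: [1, 2, 73, 146]. For each d | 146:
  d = 1: Id(1) · d(146/1) = 1 · 4 = 4
  d = 2: Id(2) · d(146/2) = 2 · 2 = 4
  d = 73: Id(73) · d(146/73) = 73 · 2 = 146
  d = 146: Id(146) · d(146/146) = 146 · 1 = 146
Summing: (Id * d)(146) = 4 + 4 + 146 + 146 = 300.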